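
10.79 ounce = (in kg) 0.3059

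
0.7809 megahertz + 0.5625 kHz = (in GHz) 0.0007815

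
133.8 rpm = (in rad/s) 14.01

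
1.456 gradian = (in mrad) 22.87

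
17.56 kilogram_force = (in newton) 172.2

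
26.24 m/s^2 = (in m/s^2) 26.24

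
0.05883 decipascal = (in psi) 8.533e-07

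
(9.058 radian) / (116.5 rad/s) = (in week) 1.286e-07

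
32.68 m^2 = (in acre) 0.008075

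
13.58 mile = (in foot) 7.17e+04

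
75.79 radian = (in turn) 12.06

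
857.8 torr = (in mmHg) 857.8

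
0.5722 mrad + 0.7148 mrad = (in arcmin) 4.424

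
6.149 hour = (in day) 0.2562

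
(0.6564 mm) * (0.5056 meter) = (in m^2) 0.0003319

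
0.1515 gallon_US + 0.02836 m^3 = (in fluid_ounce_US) 978.4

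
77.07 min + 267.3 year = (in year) 267.3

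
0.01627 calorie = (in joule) 0.06807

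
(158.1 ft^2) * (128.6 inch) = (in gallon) 1.267e+04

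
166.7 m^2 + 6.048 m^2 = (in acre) 0.04269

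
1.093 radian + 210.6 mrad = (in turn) 0.2075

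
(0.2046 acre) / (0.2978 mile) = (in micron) 1.728e+06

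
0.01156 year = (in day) 4.219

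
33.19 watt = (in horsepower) 0.04451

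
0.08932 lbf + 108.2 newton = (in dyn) 1.086e+07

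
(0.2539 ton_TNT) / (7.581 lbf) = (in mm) 3.15e+10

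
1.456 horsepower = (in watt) 1086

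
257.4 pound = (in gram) 1.168e+05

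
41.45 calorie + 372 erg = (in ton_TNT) 4.145e-08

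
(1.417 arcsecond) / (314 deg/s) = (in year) 3.975e-14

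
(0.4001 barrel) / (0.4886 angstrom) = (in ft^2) 1.401e+10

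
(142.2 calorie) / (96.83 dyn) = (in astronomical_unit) 4.107e-06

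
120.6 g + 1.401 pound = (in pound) 1.667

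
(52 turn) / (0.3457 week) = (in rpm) 0.01492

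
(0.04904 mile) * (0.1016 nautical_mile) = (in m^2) 1.485e+04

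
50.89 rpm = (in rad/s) 5.329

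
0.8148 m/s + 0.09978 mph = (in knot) 1.671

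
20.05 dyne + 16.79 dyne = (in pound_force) 8.282e-05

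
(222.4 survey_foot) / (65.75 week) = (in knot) 3.314e-06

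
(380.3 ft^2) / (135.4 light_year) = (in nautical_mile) 1.489e-20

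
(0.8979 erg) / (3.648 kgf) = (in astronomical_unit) 1.678e-20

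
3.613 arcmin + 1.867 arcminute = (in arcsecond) 328.8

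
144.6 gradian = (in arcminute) 7808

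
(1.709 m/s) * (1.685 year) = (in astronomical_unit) 0.000607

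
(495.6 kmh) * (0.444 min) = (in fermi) 3.667e+18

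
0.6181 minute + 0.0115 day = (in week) 0.001704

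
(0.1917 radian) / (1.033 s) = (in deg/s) 10.63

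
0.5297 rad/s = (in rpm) 5.058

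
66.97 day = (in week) 9.567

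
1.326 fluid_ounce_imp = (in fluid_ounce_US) 1.274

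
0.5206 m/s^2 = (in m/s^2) 0.5206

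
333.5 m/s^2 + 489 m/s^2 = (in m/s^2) 822.5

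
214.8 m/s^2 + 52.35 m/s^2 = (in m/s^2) 267.2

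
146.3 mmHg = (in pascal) 1.951e+04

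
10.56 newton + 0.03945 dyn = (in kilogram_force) 1.077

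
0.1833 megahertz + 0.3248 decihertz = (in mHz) 1.833e+08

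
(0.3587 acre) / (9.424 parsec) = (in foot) 1.638e-14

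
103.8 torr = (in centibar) 13.84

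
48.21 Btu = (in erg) 5.086e+11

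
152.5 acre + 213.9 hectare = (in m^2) 2.756e+06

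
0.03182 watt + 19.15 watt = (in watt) 19.18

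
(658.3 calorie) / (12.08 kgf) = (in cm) 2325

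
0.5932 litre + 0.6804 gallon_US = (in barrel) 0.01993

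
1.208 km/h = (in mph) 0.7506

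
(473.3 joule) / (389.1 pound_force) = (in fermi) 2.735e+14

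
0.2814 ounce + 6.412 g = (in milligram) 1.439e+04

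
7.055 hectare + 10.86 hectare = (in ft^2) 1.928e+06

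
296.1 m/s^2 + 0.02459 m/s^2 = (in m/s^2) 296.1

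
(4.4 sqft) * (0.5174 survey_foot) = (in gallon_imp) 14.18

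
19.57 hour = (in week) 0.1165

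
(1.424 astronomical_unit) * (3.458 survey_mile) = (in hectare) 1.186e+11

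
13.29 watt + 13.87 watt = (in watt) 27.16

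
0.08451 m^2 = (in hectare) 8.451e-06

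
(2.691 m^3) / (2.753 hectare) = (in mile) 6.074e-08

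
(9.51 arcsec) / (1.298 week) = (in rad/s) 5.873e-11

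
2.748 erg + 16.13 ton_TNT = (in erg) 6.749e+17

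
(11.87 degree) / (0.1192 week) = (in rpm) 2.744e-05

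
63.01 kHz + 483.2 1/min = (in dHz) 6.302e+05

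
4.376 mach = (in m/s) 1490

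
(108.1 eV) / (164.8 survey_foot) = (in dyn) 3.448e-14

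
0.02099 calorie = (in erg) 8.782e+05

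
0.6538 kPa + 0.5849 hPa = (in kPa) 0.7123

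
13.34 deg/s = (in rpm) 2.223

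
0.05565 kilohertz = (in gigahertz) 5.565e-08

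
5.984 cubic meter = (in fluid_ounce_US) 2.023e+05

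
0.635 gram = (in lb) 0.0014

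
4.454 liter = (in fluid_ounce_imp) 156.8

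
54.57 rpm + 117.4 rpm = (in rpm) 172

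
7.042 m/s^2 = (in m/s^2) 7.042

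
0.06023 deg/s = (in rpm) 0.01004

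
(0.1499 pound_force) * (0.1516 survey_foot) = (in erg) 3.081e+05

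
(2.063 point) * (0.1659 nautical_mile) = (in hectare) 2.236e-05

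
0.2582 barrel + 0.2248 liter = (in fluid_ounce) 1396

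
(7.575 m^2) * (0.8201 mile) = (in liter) 9.998e+06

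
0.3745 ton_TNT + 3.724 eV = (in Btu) 1.485e+06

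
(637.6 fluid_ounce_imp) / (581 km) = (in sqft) 3.356e-07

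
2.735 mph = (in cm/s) 122.3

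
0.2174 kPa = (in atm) 0.002146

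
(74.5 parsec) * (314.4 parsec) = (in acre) 5.511e+33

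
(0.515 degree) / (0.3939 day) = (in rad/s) 2.641e-07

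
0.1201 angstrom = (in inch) 4.728e-10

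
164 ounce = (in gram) 4649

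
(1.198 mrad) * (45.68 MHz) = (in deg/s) 3.135e+06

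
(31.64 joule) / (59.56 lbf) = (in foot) 0.3918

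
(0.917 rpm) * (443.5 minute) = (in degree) 1.464e+05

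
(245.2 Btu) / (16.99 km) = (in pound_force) 3.423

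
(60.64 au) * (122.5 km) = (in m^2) 1.111e+18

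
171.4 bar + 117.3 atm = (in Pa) 2.903e+07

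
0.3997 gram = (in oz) 0.0141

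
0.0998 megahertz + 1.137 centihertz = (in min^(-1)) 5.988e+06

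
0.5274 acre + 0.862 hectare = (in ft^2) 1.158e+05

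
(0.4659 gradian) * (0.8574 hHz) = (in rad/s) 0.6275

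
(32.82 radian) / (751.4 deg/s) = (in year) 7.936e-08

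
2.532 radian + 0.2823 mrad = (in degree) 145.1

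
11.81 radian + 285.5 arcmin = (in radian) 11.89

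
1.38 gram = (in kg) 0.00138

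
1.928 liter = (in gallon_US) 0.5093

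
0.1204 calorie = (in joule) 0.5038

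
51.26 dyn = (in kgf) 5.227e-05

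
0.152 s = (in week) 2.513e-07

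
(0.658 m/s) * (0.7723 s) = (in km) 0.0005082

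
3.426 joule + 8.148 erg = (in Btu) 0.003247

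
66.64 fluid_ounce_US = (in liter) 1.971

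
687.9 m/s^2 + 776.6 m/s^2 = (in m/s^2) 1464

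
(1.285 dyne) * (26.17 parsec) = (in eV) 6.477e+31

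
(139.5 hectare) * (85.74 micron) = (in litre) 1.196e+05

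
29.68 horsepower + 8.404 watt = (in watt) 2.214e+04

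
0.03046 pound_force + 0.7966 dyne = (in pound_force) 0.03046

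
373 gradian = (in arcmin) 2.014e+04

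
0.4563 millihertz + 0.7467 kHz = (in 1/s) 746.7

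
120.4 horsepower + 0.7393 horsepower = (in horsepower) 121.1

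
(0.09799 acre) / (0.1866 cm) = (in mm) 2.125e+08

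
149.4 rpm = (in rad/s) 15.65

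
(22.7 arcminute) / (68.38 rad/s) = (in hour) 2.682e-08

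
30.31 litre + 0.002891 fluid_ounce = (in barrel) 0.1906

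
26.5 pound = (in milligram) 1.202e+07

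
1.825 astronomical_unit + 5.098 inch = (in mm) 2.73e+14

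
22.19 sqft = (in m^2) 2.062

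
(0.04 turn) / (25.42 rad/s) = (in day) 1.144e-07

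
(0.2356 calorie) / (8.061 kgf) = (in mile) 7.748e-06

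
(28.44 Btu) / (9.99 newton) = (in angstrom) 3.004e+13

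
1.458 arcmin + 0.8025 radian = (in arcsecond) 1.656e+05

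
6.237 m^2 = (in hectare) 0.0006237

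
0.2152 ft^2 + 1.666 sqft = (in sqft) 1.881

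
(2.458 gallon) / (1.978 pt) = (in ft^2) 143.5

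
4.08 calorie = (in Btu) 0.01618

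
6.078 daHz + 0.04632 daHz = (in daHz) 6.124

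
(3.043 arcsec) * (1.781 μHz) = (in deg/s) 1.505e-09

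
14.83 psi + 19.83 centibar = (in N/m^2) 1.221e+05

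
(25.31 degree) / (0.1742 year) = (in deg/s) 4.607e-06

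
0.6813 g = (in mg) 681.3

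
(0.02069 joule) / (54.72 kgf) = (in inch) 0.001518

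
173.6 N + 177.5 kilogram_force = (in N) 1914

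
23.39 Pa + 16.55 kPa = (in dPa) 1.657e+05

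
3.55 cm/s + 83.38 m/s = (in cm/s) 8342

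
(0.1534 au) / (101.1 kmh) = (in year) 25.91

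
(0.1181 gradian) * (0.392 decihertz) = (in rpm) 0.0006944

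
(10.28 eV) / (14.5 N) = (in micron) 1.136e-13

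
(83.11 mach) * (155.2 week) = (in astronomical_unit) 17.76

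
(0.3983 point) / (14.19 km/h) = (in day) 4.126e-10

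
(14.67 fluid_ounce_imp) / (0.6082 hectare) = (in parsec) 2.221e-24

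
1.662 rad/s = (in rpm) 15.87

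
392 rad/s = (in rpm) 3743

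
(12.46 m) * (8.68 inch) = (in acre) 0.0006788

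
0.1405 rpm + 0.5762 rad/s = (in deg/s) 33.86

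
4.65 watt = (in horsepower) 0.006236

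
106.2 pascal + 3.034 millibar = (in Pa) 409.6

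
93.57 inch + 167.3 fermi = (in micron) 2.377e+06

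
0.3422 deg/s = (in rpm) 0.05703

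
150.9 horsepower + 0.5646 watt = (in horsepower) 150.9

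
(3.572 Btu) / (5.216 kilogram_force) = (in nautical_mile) 0.03978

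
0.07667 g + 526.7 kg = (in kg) 526.7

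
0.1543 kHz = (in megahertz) 0.0001543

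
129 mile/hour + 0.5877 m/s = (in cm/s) 5826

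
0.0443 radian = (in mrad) 44.3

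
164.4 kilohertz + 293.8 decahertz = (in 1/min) 1.004e+07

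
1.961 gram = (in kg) 0.001961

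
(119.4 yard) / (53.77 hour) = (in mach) 1.656e-06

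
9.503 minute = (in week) 0.0009428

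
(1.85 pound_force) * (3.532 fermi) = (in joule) 2.907e-14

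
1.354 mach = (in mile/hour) 1031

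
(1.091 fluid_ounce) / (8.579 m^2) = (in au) 2.514e-17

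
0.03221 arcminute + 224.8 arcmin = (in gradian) 4.164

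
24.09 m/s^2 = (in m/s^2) 24.09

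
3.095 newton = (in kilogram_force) 0.3156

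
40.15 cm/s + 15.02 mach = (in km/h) 1.841e+04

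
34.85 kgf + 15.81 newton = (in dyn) 3.576e+07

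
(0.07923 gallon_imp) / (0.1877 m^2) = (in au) 1.283e-14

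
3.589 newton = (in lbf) 0.8068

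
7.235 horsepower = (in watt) 5395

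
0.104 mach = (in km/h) 127.5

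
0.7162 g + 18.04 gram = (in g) 18.76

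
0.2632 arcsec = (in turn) 2.031e-07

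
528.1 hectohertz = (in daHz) 5281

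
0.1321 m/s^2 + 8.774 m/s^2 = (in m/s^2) 8.906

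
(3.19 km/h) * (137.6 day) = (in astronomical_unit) 7.042e-05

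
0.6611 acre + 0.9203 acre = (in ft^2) 6.889e+04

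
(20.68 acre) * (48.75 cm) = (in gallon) 1.078e+07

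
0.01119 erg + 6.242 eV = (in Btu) 1.061e-12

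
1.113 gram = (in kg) 0.001113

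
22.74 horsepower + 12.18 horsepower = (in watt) 2.604e+04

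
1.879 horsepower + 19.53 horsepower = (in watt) 1.596e+04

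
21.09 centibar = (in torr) 158.2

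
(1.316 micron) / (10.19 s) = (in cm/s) 1.291e-05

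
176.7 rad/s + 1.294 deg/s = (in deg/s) 1.013e+04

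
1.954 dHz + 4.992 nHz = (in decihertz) 1.954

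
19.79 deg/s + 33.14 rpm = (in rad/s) 3.816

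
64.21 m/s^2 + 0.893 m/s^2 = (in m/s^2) 65.1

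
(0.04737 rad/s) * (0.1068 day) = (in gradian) 2.783e+04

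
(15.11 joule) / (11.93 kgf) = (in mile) 8.025e-05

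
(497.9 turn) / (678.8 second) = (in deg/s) 264.1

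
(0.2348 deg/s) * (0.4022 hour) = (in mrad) 5934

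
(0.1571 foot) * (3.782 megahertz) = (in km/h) 6.52e+05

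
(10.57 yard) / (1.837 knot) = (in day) 0.0001184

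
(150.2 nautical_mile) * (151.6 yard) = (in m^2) 3.856e+07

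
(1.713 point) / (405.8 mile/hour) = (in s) 3.331e-06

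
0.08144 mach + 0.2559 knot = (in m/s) 27.86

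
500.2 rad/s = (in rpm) 4777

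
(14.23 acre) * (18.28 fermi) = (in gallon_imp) 2.316e-07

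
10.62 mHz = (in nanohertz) 1.062e+07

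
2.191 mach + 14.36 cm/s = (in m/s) 746.2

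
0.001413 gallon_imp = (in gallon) 0.001697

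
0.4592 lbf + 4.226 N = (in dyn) 6.269e+05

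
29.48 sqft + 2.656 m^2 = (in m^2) 5.395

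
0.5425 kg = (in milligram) 5.425e+05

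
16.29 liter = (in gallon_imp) 3.583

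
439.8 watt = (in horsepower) 0.5898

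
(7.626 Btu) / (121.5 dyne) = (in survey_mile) 4115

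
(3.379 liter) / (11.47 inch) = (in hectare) 1.16e-06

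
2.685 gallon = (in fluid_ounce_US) 343.7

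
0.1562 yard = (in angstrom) 1.428e+09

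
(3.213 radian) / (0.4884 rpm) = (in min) 1.047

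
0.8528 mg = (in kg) 8.528e-07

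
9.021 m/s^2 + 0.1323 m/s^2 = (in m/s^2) 9.153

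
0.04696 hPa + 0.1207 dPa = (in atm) 4.647e-05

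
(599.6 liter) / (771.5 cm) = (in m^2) 0.07772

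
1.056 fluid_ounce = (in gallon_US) 0.00825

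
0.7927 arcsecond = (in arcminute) 0.01321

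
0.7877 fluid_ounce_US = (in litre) 0.0233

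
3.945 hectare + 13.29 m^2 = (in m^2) 3.946e+04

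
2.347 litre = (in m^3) 0.002347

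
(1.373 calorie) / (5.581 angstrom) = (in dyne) 1.029e+15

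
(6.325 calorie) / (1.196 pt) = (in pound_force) 1.41e+04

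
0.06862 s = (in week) 1.135e-07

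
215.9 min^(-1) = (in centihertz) 359.8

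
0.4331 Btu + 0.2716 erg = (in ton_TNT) 1.092e-07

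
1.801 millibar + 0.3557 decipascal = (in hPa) 1.801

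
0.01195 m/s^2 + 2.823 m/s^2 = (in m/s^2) 2.835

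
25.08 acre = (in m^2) 1.015e+05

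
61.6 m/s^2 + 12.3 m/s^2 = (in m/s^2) 73.9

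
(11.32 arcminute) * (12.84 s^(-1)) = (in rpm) 0.4037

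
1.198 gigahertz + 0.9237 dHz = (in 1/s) 1.198e+09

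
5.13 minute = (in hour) 0.0855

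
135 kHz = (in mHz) 1.35e+08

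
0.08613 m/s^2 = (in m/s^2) 0.08613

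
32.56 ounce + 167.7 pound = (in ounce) 2716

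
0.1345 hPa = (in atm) 0.0001327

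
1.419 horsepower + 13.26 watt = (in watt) 1071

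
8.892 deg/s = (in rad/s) 0.1552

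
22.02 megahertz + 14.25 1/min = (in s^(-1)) 2.202e+07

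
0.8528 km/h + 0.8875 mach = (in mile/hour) 676.5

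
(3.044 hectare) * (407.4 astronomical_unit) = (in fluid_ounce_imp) 6.529e+22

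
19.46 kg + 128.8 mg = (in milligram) 1.946e+07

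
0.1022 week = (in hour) 17.17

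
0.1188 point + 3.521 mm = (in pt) 10.1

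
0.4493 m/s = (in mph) 1.005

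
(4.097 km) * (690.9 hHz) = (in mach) 8.313e+05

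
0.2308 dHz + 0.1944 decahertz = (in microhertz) 1.967e+06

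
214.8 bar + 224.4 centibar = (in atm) 214.2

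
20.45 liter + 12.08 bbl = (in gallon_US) 512.8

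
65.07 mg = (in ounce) 0.002295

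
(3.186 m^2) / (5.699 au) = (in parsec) 1.211e-28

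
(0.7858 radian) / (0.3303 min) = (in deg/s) 2.272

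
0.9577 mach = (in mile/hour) 729.5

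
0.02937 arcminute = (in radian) 8.543e-06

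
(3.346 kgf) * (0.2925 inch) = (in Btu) 0.0002311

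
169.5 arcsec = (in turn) 0.0001308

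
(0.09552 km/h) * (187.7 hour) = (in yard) 1.961e+04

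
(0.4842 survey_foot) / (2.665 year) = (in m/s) 1.756e-09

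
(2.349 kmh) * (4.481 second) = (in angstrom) 2.924e+10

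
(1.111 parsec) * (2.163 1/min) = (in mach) 3.63e+12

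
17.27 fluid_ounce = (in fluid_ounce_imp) 17.98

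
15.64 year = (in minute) 8.22e+06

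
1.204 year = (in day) 439.5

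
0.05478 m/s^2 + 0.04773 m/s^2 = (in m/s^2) 0.1025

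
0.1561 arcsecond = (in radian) 7.568e-07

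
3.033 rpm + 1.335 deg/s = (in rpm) 3.256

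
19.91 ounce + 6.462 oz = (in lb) 1.648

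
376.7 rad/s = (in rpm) 3597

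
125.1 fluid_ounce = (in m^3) 0.0037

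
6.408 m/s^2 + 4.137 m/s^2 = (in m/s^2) 10.54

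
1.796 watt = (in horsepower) 0.002408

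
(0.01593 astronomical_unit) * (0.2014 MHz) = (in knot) 9.33e+14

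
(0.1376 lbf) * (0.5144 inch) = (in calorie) 0.001911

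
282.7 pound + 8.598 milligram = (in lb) 282.7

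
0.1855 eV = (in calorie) 7.103e-21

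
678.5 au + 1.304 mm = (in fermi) 1.015e+29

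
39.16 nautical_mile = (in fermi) 7.252e+19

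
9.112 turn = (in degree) 3280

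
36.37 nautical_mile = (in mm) 6.736e+07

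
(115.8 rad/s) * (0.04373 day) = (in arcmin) 1.504e+09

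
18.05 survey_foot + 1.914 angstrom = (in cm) 550.2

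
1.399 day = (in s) 1.209e+05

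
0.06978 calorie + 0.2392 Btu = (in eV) 1.577e+21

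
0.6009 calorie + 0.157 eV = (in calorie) 0.6009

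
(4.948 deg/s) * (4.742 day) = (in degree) 2.027e+06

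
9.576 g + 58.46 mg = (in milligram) 9634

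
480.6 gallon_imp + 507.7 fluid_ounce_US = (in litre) 2200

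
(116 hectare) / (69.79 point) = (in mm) 4.712e+10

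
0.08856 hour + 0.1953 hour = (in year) 3.24e-05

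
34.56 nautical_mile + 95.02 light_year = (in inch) 3.539e+19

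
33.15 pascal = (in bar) 0.0003315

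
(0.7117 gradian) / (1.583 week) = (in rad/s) 1.168e-08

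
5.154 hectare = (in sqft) 5.548e+05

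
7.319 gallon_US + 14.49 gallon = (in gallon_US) 21.81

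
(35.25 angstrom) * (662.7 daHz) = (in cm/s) 0.002336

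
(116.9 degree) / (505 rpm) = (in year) 1.223e-09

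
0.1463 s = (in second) 0.1463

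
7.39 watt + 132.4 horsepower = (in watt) 9.874e+04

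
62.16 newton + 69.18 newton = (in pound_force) 29.53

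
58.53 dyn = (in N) 0.0005853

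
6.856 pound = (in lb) 6.856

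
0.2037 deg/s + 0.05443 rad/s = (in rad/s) 0.05799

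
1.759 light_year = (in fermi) 1.664e+31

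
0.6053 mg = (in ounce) 2.135e-05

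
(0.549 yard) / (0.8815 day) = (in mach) 1.936e-08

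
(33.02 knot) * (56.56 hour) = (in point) 9.805e+09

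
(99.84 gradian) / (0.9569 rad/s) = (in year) 5.197e-08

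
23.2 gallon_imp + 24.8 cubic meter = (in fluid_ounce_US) 8.422e+05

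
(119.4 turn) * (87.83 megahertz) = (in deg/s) 3.775e+12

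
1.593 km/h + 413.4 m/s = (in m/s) 413.8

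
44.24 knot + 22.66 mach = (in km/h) 2.786e+04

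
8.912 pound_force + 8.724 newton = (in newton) 48.37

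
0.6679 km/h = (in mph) 0.415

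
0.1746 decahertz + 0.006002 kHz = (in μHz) 7.748e+06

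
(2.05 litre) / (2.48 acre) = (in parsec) 6.62e-24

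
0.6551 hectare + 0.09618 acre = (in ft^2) 7.47e+04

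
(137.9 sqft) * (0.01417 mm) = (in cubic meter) 0.0001815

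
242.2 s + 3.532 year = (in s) 1.114e+08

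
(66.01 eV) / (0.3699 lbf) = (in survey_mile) 3.994e-21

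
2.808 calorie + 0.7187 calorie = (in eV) 9.21e+19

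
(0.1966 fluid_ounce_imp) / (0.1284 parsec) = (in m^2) 1.41e-21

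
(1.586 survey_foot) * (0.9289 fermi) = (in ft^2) 4.833e-15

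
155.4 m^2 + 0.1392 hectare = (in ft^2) 1.666e+04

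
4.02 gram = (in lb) 0.008863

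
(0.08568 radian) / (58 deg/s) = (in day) 9.796e-07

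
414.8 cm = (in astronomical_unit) 2.773e-11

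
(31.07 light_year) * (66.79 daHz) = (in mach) 5.766e+17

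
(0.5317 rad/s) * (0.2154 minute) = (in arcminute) 2.362e+04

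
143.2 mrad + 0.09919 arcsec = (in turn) 0.02279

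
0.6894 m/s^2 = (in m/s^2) 0.6894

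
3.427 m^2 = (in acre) 0.0008468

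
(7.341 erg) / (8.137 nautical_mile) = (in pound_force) 1.095e-11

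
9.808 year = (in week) 511.4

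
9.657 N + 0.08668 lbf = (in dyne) 1.004e+06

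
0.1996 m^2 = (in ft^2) 2.148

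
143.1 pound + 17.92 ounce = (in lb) 144.2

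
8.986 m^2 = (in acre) 0.00222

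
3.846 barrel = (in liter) 611.5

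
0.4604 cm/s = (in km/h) 0.01657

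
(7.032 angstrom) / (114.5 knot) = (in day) 1.382e-16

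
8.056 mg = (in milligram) 8.056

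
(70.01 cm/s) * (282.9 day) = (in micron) 1.711e+13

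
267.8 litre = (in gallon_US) 70.75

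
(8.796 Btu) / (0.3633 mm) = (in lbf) 5.743e+06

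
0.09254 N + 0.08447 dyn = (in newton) 0.09254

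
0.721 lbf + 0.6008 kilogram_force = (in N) 9.099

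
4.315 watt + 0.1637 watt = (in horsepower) 0.006006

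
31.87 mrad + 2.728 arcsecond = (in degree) 1.827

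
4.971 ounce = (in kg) 0.1409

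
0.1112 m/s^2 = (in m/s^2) 0.1112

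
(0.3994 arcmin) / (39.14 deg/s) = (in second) 0.0001701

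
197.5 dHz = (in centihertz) 1975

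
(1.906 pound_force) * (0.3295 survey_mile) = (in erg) 4.496e+10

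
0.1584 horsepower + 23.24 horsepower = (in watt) 1.745e+04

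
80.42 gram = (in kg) 0.08042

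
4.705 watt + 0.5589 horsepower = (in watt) 421.5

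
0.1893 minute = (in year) 3.602e-07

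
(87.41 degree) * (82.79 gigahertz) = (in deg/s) 7.237e+12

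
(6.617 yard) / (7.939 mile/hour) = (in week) 2.819e-06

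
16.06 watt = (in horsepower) 0.02154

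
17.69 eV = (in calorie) 6.774e-19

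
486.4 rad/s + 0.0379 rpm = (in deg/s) 2.787e+04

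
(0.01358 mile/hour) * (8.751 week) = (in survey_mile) 19.96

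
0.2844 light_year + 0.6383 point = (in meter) 2.691e+15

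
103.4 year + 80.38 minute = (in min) 5.435e+07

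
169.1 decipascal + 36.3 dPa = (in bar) 0.0002054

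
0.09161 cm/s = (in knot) 0.001781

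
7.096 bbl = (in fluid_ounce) 3.815e+04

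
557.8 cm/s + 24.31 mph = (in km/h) 59.2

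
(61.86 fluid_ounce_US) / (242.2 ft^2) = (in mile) 5.052e-08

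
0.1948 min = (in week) 1.933e-05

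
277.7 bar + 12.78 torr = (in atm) 274.1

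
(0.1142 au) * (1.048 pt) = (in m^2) 6.316e+06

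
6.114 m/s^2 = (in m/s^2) 6.114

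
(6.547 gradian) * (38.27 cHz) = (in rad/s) 0.03936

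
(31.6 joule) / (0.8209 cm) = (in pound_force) 865.4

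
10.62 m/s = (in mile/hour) 23.76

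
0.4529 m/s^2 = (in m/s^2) 0.4529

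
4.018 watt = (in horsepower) 0.005388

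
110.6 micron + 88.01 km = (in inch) 3.465e+06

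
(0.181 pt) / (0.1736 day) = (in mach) 1.25e-11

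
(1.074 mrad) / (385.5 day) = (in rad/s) 3.225e-11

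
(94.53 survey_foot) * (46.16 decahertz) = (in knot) 2.585e+04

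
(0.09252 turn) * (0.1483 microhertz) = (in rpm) 8.232e-07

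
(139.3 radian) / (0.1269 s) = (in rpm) 1.048e+04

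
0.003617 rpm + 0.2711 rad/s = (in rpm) 2.592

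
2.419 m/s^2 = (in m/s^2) 2.419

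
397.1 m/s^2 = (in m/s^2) 397.1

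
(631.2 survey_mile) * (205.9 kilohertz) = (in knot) 4.066e+11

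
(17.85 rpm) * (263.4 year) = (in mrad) 1.553e+13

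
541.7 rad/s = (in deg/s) 3.104e+04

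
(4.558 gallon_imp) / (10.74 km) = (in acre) 4.767e-10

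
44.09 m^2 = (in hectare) 0.004409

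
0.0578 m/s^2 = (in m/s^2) 0.0578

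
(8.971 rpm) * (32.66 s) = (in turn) 4.883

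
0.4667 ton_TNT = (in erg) 1.953e+16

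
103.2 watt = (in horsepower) 0.1384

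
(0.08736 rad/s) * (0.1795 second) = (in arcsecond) 3234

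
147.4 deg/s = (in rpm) 24.57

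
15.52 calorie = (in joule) 64.94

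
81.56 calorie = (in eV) 2.13e+21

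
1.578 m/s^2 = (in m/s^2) 1.578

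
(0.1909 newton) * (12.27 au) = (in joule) 3.504e+11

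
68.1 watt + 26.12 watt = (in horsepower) 0.1264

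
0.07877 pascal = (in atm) 7.774e-07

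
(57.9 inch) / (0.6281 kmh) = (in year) 2.673e-07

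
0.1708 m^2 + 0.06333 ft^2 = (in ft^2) 1.902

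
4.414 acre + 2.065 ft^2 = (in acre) 4.414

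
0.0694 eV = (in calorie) 2.658e-21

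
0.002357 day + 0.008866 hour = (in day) 0.002726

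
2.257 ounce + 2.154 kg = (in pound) 4.89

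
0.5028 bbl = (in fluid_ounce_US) 2703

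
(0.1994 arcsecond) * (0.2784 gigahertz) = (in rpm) 2570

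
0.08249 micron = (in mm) 8.249e-05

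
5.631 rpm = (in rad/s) 0.5897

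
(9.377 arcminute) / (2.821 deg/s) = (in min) 0.0009233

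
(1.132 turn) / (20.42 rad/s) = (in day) 4.031e-06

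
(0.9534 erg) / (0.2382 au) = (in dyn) 2.676e-13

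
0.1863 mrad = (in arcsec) 38.43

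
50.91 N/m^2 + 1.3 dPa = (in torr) 0.3828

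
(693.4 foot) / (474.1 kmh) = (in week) 2.654e-06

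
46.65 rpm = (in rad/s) 4.885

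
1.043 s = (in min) 0.01738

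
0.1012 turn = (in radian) 0.6359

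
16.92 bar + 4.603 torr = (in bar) 16.93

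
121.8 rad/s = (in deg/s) 6979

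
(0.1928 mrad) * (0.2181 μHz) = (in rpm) 4.015e-10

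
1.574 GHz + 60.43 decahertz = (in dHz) 1.574e+10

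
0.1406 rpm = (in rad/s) 0.01472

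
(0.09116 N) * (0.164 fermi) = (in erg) 1.495e-10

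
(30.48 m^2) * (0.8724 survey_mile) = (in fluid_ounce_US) 1.447e+09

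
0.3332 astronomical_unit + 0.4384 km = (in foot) 1.635e+11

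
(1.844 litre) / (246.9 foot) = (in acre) 6.055e-09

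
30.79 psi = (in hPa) 2123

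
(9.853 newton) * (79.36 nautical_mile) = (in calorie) 3.461e+05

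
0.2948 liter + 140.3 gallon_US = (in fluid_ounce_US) 1.797e+04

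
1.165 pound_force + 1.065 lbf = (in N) 9.92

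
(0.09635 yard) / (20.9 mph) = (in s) 0.00943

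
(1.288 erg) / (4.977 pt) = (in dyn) 7.336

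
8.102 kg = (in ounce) 285.8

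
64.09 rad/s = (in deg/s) 3672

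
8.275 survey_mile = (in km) 13.32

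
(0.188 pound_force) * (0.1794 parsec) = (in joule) 4.629e+15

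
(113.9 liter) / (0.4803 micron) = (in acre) 58.6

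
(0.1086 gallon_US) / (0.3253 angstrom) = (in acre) 3123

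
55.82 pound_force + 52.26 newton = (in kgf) 30.65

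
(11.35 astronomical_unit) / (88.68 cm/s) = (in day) 2.216e+07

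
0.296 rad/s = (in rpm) 2.827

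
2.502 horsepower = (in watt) 1866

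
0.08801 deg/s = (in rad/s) 0.001536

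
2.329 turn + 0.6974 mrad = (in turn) 2.329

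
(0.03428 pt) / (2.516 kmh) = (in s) 1.73e-05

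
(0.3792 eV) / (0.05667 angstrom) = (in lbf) 2.41e-09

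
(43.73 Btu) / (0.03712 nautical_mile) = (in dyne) 6.711e+07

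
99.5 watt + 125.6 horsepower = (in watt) 9.376e+04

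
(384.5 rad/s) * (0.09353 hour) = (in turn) 2.06e+04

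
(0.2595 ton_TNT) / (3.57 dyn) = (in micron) 3.041e+19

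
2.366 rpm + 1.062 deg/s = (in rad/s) 0.2663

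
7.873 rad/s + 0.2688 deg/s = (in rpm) 75.23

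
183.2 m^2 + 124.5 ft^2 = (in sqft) 2096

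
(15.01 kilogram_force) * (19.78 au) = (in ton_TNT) 1.041e+05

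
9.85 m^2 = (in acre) 0.002434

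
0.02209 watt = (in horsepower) 2.962e-05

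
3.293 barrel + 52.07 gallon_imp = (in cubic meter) 0.7603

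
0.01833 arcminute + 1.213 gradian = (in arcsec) 3931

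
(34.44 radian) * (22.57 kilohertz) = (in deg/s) 4.454e+07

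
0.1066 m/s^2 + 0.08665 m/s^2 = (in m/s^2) 0.1933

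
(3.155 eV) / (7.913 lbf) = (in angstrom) 1.436e-10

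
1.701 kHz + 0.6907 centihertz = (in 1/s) 1701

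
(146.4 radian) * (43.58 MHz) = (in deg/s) 3.656e+11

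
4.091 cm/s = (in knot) 0.07952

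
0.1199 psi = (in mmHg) 6.201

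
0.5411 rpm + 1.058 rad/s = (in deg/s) 63.87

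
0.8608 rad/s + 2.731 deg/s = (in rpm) 8.675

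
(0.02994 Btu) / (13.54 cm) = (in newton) 233.3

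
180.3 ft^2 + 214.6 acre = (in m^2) 8.685e+05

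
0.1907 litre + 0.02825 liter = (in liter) 0.219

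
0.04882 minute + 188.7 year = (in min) 9.918e+07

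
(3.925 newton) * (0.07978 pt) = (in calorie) 2.64e-05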